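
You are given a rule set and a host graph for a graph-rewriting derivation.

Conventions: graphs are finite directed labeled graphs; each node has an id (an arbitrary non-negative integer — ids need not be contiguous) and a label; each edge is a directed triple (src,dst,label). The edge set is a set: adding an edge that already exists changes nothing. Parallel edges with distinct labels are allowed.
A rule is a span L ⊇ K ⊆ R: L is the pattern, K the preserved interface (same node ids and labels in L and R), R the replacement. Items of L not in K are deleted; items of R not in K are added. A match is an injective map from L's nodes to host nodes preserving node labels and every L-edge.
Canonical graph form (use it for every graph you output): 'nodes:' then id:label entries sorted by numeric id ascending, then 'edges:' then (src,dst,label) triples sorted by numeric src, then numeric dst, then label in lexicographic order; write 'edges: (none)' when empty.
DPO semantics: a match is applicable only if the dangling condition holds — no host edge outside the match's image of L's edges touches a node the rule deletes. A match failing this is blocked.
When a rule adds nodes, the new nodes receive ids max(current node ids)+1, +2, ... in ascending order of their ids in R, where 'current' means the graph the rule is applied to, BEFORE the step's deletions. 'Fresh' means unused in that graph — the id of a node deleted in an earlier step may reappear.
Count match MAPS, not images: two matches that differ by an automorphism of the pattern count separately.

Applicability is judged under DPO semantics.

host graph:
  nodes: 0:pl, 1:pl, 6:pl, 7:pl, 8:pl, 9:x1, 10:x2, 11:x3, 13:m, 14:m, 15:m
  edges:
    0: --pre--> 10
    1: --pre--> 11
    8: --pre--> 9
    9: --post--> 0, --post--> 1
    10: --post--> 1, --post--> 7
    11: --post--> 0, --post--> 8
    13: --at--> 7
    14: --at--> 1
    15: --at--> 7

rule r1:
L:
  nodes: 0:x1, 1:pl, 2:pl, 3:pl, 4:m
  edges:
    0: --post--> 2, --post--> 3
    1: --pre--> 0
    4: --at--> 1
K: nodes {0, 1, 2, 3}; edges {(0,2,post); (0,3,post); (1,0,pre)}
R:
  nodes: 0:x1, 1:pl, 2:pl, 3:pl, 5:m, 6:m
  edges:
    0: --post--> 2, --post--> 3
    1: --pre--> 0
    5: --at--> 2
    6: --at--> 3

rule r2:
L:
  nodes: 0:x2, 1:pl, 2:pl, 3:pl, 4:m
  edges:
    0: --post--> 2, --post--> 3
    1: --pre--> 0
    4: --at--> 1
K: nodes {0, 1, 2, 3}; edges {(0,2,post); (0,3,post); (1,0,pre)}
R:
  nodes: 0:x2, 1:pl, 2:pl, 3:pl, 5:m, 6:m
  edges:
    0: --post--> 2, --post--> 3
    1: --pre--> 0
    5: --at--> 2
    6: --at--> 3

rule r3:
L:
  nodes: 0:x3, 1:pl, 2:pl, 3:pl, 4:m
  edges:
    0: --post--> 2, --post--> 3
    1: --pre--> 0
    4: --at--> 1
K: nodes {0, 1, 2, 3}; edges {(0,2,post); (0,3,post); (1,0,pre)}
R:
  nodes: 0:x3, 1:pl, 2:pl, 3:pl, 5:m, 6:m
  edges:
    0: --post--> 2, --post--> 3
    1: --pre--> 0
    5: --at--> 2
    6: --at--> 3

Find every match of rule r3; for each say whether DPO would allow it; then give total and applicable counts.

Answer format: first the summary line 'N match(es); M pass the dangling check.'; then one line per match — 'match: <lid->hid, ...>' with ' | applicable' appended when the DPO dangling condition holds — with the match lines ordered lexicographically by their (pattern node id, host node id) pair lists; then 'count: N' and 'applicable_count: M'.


2 match(es); 2 pass the dangling check.
match: 0->11, 1->1, 2->0, 3->8, 4->14 | applicable
match: 0->11, 1->1, 2->8, 3->0, 4->14 | applicable
count: 2
applicable_count: 2


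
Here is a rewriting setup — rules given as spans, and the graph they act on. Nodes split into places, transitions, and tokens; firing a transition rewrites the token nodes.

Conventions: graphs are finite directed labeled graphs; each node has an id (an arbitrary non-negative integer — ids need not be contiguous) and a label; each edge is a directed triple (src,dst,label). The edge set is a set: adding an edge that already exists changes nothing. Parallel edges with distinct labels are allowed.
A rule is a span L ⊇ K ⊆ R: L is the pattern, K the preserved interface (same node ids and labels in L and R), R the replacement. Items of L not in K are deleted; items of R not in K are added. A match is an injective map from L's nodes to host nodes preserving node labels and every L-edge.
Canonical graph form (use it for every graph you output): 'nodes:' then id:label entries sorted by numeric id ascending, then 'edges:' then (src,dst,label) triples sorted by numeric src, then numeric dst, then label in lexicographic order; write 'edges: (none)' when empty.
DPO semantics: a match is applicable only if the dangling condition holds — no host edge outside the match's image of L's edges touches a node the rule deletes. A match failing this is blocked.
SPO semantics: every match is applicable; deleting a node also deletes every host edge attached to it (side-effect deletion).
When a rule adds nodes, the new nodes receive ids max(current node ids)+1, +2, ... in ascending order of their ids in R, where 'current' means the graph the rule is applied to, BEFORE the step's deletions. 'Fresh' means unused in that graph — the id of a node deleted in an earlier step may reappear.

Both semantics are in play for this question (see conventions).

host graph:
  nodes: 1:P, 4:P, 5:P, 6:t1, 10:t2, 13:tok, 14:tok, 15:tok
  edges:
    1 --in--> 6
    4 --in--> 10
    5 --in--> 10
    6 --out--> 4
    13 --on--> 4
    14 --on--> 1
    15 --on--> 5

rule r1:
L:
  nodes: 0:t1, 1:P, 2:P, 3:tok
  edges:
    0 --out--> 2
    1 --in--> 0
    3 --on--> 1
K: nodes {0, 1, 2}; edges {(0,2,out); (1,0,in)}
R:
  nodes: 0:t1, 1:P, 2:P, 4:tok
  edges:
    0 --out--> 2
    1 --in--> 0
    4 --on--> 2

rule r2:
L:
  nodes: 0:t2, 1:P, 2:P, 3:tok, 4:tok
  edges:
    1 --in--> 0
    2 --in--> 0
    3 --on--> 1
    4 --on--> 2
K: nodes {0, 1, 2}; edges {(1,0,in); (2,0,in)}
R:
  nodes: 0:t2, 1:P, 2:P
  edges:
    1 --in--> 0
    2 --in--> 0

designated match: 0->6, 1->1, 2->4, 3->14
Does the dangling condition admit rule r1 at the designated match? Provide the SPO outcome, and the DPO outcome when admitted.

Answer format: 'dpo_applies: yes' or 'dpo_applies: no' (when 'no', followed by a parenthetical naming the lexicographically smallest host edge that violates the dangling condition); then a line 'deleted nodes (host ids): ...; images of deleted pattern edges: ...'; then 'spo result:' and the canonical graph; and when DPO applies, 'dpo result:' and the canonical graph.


dpo_applies: yes
deleted nodes (host ids): 14; images of deleted pattern edges: (14,1,on)
spo result:
nodes: 1:P, 4:P, 5:P, 6:t1, 10:t2, 13:tok, 15:tok, 16:tok
edges: (1,6,in); (4,10,in); (5,10,in); (6,4,out); (13,4,on); (15,5,on); (16,4,on)
dpo result:
nodes: 1:P, 4:P, 5:P, 6:t1, 10:t2, 13:tok, 15:tok, 16:tok
edges: (1,6,in); (4,10,in); (5,10,in); (6,4,out); (13,4,on); (15,5,on); (16,4,on)


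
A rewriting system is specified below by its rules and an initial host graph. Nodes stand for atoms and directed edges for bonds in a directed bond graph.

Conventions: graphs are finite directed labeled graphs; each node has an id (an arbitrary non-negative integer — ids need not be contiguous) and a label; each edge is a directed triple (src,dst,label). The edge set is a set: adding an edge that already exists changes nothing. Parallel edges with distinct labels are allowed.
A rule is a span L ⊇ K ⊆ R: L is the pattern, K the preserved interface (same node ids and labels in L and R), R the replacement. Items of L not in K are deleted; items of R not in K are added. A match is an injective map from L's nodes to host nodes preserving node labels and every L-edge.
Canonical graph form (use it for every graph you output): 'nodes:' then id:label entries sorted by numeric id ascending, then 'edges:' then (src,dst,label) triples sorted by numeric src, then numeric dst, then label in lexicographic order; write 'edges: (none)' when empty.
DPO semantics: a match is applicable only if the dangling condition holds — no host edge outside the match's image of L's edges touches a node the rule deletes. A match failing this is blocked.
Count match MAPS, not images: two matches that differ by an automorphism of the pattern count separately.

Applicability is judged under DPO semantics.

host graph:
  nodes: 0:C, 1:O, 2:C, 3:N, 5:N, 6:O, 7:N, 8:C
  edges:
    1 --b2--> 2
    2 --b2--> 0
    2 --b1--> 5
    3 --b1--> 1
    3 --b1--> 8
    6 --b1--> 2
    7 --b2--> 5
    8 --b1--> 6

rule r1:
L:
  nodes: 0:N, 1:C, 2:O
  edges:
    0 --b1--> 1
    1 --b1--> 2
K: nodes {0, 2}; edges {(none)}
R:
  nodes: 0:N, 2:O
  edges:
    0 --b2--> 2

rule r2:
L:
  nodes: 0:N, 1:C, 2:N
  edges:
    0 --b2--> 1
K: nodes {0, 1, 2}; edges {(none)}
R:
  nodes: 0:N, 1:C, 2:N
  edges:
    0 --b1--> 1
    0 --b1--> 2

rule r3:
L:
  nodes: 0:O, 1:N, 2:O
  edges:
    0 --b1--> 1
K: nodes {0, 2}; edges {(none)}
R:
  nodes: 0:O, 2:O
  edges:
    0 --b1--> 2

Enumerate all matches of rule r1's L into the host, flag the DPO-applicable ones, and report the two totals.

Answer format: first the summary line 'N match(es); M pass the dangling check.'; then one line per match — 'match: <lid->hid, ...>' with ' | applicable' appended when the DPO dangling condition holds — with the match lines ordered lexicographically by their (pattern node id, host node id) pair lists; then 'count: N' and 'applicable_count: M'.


1 match(es); 1 pass the dangling check.
match: 0->3, 1->8, 2->6 | applicable
count: 1
applicable_count: 1


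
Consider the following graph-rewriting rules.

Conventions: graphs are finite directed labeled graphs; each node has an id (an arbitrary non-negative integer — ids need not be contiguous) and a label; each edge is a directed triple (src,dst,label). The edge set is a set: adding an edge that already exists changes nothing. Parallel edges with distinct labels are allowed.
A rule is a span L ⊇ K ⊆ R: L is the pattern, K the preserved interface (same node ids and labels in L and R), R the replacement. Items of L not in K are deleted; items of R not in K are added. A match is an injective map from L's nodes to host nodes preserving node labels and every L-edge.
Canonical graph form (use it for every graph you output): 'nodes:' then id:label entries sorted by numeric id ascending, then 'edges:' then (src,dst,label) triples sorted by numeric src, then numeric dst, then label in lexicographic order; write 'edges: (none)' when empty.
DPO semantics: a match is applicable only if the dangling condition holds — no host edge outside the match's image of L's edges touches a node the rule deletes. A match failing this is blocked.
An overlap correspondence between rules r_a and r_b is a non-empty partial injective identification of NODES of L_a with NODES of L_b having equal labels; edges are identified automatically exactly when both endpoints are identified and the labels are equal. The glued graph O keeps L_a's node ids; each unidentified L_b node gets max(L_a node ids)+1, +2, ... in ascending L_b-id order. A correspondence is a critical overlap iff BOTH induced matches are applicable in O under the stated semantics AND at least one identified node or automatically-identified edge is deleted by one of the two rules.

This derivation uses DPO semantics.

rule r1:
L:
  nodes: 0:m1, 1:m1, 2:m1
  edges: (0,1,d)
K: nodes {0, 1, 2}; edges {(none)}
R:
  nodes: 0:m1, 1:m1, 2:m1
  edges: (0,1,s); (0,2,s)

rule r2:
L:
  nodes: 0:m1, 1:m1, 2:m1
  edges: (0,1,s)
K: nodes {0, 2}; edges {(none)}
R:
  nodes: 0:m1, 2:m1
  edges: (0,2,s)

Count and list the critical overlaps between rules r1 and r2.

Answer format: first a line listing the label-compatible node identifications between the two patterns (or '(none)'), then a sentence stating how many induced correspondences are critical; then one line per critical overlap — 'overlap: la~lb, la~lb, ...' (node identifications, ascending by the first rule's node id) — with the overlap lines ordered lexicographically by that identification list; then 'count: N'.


label-compatible node identifications between L(r1) and L(r2): 0~0, 0~1, 0~2, 1~0, 1~1, 1~2, 2~0, 2~1, 2~2
7 of the induced correspondences are critical overlaps of r1 and r2.
overlap: 0~0, 1~2, 2~1
overlap: 0~0, 2~1
overlap: 0~2, 1~0, 2~1
overlap: 0~2, 2~1
overlap: 1~0, 2~1
overlap: 1~2, 2~1
overlap: 2~1
count: 7


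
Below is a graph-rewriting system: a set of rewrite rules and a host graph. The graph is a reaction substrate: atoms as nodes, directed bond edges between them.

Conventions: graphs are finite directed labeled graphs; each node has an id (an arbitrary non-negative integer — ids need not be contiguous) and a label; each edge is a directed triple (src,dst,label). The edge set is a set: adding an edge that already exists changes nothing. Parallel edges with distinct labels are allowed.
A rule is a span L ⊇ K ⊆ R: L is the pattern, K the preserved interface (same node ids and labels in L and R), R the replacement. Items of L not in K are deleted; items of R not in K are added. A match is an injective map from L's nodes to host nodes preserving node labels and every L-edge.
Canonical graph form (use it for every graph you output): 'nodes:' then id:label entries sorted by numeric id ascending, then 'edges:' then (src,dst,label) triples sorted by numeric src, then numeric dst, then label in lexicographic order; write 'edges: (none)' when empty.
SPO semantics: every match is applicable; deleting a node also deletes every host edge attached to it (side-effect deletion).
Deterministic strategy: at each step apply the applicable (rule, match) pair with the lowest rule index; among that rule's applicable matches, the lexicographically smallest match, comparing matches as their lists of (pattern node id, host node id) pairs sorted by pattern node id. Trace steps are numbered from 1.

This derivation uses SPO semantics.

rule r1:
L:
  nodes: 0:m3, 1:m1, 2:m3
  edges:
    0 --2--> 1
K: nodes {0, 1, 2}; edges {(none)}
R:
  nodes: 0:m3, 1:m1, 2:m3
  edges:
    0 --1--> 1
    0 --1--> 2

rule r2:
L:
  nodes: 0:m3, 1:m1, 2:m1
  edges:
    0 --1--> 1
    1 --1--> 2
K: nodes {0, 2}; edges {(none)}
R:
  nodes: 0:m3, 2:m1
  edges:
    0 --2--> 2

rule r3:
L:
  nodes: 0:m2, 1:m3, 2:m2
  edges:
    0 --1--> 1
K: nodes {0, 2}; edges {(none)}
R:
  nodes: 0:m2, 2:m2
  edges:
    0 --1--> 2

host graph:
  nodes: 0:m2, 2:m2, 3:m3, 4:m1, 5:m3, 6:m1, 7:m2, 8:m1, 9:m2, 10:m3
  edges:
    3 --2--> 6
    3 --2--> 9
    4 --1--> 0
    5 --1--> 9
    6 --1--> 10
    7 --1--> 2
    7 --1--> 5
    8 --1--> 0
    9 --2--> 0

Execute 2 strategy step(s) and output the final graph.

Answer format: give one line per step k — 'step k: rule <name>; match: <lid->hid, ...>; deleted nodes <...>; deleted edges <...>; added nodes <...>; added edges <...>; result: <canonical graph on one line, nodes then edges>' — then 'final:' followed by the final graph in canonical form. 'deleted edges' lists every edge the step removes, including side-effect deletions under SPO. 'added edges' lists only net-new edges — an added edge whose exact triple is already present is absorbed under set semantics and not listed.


step 1: rule r1; match: 0->3, 1->6, 2->5; deleted nodes (none); deleted edges (3,6,2); added nodes (none); added edges (3,5,1); (3,6,1); result: nodes: 0:m2, 2:m2, 3:m3, 4:m1, 5:m3, 6:m1, 7:m2, 8:m1, 9:m2, 10:m3 edges: (3,5,1); (3,6,1); (3,9,2); (4,0,1); (5,9,1); (6,10,1); (7,2,1); (7,5,1); (8,0,1); (9,0,2)
step 2: rule r3; match: 0->7, 1->5, 2->0; deleted nodes 5; deleted edges (3,5,1); (5,9,1); (7,5,1); added nodes (none); added edges (7,0,1); result: nodes: 0:m2, 2:m2, 3:m3, 4:m1, 6:m1, 7:m2, 8:m1, 9:m2, 10:m3 edges: (3,6,1); (3,9,2); (4,0,1); (6,10,1); (7,0,1); (7,2,1); (8,0,1); (9,0,2)
final:
nodes: 0:m2, 2:m2, 3:m3, 4:m1, 6:m1, 7:m2, 8:m1, 9:m2, 10:m3
edges: (3,6,1); (3,9,2); (4,0,1); (6,10,1); (7,0,1); (7,2,1); (8,0,1); (9,0,2)


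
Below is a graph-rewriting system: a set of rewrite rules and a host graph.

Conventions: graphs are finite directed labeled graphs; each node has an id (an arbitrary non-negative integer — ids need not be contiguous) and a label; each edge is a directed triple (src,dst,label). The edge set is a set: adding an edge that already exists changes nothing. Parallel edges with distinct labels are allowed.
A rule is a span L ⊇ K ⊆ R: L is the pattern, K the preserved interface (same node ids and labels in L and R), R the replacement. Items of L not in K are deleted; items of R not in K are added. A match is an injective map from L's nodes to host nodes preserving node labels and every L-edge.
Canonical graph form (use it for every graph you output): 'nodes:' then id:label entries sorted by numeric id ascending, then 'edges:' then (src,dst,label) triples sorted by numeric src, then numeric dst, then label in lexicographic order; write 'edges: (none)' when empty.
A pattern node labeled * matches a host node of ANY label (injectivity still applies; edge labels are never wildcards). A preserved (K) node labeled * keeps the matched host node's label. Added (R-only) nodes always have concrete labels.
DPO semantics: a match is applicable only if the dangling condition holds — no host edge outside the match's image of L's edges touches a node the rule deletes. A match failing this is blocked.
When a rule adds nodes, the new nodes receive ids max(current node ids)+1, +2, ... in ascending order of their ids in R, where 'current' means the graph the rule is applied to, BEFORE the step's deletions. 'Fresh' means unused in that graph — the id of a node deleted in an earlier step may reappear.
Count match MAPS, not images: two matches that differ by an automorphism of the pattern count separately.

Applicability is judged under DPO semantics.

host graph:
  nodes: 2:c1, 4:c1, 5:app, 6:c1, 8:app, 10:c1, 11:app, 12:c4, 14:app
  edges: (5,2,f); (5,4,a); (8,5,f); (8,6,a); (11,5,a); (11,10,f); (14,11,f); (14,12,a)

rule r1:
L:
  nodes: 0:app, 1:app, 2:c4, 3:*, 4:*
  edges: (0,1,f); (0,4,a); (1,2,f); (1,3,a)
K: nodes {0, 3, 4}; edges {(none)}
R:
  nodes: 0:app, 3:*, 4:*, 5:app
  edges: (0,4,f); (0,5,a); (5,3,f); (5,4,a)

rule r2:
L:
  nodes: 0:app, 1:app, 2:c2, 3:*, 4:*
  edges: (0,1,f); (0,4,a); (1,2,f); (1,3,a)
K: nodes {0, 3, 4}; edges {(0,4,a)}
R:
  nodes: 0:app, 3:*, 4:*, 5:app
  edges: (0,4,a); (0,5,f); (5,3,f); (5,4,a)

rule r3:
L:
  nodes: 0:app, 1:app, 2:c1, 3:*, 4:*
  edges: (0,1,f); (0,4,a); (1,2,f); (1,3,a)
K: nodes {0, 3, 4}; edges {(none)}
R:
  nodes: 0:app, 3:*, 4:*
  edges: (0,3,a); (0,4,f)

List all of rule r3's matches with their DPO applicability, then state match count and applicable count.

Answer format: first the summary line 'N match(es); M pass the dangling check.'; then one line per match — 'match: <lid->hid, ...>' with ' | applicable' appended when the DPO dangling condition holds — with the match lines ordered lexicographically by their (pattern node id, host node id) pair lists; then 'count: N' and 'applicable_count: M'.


2 match(es); 1 pass the dangling check.
match: 0->8, 1->5, 2->2, 3->4, 4->6
match: 0->14, 1->11, 2->10, 3->5, 4->12 | applicable
count: 2
applicable_count: 1


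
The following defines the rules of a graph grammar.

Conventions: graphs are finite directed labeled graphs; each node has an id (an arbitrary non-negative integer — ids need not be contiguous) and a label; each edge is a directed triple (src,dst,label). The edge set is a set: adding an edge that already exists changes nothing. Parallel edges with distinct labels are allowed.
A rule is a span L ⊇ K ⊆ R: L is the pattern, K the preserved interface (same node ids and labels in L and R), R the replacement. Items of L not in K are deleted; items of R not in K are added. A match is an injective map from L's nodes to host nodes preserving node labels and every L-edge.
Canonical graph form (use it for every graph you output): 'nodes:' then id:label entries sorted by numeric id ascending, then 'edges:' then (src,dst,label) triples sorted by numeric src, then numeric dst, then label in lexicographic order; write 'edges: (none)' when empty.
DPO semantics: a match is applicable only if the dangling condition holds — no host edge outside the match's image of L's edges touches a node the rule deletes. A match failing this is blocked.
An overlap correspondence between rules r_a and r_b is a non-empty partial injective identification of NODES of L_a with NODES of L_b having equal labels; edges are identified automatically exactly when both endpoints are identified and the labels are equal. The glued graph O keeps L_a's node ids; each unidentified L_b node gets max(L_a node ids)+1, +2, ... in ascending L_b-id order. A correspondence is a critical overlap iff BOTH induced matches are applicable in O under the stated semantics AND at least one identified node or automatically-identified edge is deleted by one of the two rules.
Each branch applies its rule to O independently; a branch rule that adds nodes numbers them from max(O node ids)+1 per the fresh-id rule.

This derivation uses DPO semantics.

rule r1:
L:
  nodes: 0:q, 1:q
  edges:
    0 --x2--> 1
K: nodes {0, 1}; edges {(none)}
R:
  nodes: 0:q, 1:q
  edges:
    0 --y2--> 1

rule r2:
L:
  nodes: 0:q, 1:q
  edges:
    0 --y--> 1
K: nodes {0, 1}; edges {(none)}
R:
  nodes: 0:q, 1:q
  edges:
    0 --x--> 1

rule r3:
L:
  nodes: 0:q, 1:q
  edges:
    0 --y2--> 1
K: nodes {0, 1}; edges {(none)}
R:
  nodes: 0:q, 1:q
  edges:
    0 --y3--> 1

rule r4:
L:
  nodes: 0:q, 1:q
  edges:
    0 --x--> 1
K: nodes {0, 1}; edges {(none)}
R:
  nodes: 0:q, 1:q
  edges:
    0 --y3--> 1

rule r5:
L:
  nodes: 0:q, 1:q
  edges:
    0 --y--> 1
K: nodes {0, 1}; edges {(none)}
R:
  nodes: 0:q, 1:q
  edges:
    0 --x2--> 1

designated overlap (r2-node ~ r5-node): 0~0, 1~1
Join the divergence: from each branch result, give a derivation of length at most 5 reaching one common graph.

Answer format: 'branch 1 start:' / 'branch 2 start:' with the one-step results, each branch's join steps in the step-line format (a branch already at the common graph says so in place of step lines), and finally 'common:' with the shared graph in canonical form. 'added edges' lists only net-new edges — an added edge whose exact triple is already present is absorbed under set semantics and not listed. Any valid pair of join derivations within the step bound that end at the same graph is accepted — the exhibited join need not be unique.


branch 1 start:
nodes: 0:q, 1:q
edges: (0,1,x)
branch 2 start:
nodes: 0:q, 1:q
edges: (0,1,x2)
branch 1 step 1: rule r4; match: 0->0, 1->1; deleted nodes (none); deleted edges (0,1,x); added nodes (none); added edges (0,1,y3); result: nodes: 0:q, 1:q edges: (0,1,y3)
branch 2 step 1: rule r1; match: 0->0, 1->1; deleted nodes (none); deleted edges (0,1,x2); added nodes (none); added edges (0,1,y2); result: nodes: 0:q, 1:q edges: (0,1,y2)
branch 2 step 2: rule r3; match: 0->0, 1->1; deleted nodes (none); deleted edges (0,1,y2); added nodes (none); added edges (0,1,y3); result: nodes: 0:q, 1:q edges: (0,1,y3)
common:
nodes: 0:q, 1:q
edges: (0,1,y3)


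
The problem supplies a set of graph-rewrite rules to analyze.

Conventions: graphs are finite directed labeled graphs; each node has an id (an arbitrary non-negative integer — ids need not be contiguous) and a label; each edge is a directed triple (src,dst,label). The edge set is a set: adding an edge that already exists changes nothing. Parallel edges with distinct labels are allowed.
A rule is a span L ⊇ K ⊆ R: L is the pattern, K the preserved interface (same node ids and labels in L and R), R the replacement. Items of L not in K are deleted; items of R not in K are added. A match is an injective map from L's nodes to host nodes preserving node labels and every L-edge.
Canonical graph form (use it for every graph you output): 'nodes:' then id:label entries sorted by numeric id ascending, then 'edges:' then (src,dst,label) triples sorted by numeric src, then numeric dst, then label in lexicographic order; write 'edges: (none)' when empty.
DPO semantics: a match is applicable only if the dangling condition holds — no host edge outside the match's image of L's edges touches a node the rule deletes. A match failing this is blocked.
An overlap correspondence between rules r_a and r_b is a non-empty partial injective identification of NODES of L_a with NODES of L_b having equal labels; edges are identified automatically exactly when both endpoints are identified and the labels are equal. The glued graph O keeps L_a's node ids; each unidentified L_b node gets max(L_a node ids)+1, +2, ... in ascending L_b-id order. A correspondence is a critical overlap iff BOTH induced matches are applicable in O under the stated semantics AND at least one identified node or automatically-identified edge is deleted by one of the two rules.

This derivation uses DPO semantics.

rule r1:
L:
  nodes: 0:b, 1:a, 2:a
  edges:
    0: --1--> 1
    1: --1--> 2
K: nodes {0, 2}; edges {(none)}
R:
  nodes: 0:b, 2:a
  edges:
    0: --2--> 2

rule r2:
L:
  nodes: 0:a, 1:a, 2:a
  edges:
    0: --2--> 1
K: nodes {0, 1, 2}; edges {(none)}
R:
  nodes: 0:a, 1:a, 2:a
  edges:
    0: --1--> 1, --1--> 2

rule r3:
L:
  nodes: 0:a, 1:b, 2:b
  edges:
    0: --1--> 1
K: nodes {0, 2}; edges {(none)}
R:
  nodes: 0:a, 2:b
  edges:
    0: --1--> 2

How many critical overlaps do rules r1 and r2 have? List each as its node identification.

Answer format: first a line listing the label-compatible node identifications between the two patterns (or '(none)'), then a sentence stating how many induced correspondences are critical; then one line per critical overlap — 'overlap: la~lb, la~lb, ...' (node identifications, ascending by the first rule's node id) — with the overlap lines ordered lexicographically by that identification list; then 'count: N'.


label-compatible node identifications between L(r1) and L(r2): 1~0, 1~1, 1~2, 2~0, 2~1, 2~2
3 of the induced correspondences are critical overlaps of r1 and r2.
overlap: 1~2
overlap: 1~2, 2~0
overlap: 1~2, 2~1
count: 3


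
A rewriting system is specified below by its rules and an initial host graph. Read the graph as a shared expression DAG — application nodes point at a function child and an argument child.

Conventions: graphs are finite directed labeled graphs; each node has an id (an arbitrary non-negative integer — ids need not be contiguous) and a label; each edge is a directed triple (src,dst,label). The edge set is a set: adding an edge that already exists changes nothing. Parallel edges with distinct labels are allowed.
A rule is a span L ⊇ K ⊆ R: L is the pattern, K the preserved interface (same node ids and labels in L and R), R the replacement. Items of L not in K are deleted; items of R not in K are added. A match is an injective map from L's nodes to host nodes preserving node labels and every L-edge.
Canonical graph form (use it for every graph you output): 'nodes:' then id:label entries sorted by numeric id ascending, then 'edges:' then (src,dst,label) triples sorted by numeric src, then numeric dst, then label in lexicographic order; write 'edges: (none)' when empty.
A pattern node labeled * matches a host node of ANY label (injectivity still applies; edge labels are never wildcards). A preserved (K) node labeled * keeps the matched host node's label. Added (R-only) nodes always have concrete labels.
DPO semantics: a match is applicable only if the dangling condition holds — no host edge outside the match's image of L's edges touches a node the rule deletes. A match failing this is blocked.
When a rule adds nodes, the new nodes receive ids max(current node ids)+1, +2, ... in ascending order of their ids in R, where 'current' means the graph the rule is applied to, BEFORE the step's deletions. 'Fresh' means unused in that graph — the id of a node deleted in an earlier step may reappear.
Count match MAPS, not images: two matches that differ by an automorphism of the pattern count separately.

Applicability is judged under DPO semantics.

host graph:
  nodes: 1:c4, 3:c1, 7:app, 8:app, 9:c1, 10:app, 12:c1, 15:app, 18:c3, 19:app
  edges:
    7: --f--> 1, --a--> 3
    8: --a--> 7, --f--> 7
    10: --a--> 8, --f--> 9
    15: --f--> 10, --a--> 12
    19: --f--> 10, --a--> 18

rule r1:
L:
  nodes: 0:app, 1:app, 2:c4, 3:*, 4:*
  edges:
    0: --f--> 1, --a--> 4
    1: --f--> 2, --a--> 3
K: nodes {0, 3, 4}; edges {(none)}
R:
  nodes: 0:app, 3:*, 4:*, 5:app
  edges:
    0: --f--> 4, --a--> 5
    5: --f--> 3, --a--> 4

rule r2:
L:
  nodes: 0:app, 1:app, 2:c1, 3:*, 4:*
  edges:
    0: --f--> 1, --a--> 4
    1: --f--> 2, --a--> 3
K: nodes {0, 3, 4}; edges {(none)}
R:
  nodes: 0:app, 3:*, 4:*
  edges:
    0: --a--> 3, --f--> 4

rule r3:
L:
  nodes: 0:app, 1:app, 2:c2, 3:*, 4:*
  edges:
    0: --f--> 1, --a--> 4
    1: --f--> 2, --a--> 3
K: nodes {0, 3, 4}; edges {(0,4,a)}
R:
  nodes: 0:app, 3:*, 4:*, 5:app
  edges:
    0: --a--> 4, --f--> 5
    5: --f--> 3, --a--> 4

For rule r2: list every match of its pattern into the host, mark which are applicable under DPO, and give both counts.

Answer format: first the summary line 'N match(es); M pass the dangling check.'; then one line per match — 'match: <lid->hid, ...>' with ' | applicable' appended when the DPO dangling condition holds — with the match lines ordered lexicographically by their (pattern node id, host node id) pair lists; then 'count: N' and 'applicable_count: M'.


2 match(es); 0 pass the dangling check.
match: 0->15, 1->10, 2->9, 3->8, 4->12
match: 0->19, 1->10, 2->9, 3->8, 4->18
count: 2
applicable_count: 0


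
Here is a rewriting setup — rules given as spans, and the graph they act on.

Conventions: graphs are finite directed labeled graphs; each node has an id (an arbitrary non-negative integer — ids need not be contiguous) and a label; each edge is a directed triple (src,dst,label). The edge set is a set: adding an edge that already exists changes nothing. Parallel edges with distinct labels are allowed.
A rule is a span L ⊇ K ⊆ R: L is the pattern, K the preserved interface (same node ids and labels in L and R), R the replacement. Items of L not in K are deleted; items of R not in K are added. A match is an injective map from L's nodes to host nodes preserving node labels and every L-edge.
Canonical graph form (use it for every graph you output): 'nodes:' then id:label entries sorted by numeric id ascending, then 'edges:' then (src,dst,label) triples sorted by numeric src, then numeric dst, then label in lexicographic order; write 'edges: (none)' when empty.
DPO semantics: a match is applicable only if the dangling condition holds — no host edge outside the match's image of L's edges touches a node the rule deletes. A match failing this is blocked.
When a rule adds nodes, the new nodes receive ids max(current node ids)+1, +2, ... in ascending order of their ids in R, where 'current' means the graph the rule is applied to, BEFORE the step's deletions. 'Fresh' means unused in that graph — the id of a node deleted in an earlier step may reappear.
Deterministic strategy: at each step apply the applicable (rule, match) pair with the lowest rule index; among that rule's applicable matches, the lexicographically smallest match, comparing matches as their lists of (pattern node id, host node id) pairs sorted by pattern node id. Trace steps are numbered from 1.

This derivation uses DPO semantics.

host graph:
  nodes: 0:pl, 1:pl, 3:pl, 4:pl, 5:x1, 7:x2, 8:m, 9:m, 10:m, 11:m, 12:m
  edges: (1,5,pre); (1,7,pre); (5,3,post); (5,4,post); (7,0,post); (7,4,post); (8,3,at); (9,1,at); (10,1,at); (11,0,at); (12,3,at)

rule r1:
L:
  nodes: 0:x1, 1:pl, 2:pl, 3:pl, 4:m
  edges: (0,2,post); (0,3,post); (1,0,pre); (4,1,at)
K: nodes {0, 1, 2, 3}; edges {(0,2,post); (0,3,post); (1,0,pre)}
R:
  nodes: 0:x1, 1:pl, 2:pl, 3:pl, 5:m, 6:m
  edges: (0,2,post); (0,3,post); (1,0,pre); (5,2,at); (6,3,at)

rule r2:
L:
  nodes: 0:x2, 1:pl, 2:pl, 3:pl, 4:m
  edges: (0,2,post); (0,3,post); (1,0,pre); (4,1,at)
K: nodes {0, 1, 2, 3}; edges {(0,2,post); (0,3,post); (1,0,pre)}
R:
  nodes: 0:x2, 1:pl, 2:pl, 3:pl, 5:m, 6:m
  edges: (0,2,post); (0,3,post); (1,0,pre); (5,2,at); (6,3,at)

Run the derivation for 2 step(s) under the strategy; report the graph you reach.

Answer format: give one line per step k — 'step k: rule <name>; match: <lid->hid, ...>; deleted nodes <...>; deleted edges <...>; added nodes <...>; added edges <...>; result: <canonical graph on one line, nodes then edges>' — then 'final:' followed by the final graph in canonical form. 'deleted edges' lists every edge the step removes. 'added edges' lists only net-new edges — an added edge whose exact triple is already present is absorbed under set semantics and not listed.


step 1: rule r1; match: 0->5, 1->1, 2->3, 3->4, 4->9; deleted nodes 9; deleted edges (9,1,at); added nodes 13, 14; added edges (13,3,at); (14,4,at); result: nodes: 0:pl, 1:pl, 3:pl, 4:pl, 5:x1, 7:x2, 8:m, 10:m, 11:m, 12:m, 13:m, 14:m edges: (1,5,pre); (1,7,pre); (5,3,post); (5,4,post); (7,0,post); (7,4,post); (8,3,at); (10,1,at); (11,0,at); (12,3,at); (13,3,at); (14,4,at)
step 2: rule r1; match: 0->5, 1->1, 2->3, 3->4, 4->10; deleted nodes 10; deleted edges (10,1,at); added nodes 15, 16; added edges (15,3,at); (16,4,at); result: nodes: 0:pl, 1:pl, 3:pl, 4:pl, 5:x1, 7:x2, 8:m, 11:m, 12:m, 13:m, 14:m, 15:m, 16:m edges: (1,5,pre); (1,7,pre); (5,3,post); (5,4,post); (7,0,post); (7,4,post); (8,3,at); (11,0,at); (12,3,at); (13,3,at); (14,4,at); (15,3,at); (16,4,at)
final:
nodes: 0:pl, 1:pl, 3:pl, 4:pl, 5:x1, 7:x2, 8:m, 11:m, 12:m, 13:m, 14:m, 15:m, 16:m
edges: (1,5,pre); (1,7,pre); (5,3,post); (5,4,post); (7,0,post); (7,4,post); (8,3,at); (11,0,at); (12,3,at); (13,3,at); (14,4,at); (15,3,at); (16,4,at)


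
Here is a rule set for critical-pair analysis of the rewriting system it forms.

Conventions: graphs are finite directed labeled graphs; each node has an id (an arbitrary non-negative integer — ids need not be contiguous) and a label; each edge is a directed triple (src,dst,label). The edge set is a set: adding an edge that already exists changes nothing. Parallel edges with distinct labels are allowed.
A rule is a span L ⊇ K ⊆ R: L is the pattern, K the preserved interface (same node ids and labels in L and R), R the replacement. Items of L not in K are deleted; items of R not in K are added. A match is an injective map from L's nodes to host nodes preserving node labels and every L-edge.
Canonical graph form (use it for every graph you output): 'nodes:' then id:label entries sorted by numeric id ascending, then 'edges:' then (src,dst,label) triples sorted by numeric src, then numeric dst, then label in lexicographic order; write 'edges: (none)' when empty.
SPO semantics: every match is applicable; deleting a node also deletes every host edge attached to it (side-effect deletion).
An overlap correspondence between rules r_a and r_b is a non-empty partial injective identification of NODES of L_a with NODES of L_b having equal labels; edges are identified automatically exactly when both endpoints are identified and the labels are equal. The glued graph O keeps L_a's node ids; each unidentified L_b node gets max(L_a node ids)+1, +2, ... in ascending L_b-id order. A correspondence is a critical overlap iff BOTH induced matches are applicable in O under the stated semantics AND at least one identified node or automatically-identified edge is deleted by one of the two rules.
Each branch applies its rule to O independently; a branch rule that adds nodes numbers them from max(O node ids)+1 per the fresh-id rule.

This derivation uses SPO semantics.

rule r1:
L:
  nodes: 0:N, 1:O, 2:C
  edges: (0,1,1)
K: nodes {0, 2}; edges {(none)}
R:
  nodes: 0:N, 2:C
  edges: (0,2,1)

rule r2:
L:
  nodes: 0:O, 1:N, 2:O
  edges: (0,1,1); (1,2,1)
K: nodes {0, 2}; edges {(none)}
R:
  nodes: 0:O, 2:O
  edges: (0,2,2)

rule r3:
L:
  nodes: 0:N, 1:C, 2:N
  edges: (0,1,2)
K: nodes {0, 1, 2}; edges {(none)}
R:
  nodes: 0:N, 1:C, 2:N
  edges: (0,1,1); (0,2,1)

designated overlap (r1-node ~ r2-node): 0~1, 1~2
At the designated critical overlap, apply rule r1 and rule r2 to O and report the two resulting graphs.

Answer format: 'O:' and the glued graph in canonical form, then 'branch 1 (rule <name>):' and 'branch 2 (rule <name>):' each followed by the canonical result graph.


O:
nodes: 0:N, 1:O, 2:C, 3:O
edges: (0,1,1); (3,0,1)
branch 1 (rule r1):
nodes: 0:N, 2:C, 3:O
edges: (0,2,1); (3,0,1)
branch 2 (rule r2):
nodes: 1:O, 2:C, 3:O
edges: (3,1,2)


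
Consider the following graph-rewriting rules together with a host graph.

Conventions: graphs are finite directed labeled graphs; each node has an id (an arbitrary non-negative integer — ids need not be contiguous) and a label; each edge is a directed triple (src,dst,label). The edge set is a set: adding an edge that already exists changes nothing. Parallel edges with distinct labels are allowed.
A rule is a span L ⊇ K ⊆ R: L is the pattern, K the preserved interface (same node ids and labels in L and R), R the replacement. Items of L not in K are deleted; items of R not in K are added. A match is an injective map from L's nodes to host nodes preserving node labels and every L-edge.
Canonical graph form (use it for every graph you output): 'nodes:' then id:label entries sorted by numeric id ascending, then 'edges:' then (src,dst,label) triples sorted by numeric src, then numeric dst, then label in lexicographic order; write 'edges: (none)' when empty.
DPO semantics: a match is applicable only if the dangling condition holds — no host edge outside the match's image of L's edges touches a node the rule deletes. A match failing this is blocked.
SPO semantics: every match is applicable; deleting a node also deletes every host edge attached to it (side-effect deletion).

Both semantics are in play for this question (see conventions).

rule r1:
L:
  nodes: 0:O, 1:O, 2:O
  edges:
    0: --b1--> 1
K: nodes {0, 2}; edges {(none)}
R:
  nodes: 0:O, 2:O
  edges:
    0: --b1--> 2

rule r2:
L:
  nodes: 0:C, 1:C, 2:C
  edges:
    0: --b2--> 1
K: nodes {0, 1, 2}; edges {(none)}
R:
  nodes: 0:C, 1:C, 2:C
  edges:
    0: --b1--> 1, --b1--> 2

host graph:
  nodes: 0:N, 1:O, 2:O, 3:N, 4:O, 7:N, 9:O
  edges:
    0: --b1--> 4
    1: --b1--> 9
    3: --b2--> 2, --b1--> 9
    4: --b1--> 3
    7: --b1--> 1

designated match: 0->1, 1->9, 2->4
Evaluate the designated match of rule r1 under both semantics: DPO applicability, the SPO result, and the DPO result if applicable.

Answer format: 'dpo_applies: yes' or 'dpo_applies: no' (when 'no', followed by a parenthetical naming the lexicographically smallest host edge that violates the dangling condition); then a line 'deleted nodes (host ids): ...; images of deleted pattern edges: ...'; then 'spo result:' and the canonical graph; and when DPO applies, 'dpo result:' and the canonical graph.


dpo_applies: no
(the rule deletes node 9, which keeps host edge (3,9,b1) outside the match image — the dangling condition fails, DPO blocks; SPO proceeds and side-deletes such edges)
deleted nodes (host ids): 9; images of deleted pattern edges: (1,9,b1)
spo result:
nodes: 0:N, 1:O, 2:O, 3:N, 4:O, 7:N
edges: (0,4,b1); (1,4,b1); (3,2,b2); (4,3,b1); (7,1,b1)


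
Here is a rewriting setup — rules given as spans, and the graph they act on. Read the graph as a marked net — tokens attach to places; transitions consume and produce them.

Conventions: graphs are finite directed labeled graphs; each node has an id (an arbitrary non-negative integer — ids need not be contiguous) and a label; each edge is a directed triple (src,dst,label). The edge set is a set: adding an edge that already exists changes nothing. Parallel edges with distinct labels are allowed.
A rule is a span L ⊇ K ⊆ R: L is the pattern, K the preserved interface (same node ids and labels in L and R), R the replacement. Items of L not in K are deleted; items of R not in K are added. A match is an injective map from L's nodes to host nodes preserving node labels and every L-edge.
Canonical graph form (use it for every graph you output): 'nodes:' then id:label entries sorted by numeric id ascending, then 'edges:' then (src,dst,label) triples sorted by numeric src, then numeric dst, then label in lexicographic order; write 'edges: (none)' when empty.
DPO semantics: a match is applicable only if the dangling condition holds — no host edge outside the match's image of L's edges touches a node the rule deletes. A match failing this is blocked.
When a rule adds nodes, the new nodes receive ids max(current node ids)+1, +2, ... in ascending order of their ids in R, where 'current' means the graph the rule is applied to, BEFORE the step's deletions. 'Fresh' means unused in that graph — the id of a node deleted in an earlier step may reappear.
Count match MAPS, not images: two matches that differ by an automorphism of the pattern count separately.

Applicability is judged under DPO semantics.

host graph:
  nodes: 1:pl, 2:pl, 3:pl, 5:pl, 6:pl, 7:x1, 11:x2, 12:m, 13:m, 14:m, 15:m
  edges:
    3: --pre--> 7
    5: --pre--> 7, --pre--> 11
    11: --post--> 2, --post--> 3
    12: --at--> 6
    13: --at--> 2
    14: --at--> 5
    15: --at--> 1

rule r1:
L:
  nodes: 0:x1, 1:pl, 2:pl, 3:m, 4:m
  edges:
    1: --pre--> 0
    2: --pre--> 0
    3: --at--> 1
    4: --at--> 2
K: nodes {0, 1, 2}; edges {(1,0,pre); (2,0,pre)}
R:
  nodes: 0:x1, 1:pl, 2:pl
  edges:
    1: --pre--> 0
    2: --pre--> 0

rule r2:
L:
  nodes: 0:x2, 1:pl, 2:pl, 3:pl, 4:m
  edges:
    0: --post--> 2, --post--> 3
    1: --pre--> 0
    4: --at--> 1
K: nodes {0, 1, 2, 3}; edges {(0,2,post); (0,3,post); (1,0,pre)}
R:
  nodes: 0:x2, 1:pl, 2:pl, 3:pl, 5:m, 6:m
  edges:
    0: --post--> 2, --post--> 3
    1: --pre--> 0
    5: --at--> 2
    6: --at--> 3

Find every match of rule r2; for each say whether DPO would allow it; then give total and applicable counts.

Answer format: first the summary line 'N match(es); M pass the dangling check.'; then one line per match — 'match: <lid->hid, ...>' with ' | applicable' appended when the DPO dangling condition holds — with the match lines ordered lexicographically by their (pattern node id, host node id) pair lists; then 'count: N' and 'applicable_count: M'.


2 match(es); 2 pass the dangling check.
match: 0->11, 1->5, 2->2, 3->3, 4->14 | applicable
match: 0->11, 1->5, 2->3, 3->2, 4->14 | applicable
count: 2
applicable_count: 2
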